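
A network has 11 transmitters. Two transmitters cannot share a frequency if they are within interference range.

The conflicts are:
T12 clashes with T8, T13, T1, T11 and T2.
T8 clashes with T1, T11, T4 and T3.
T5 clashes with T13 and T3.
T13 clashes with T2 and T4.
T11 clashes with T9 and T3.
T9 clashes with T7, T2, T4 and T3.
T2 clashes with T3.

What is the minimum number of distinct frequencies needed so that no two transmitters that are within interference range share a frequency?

3

T9, T2, T3 pairwise conflict, so at least 3 frequencies are needed.
3 frequencies suffice: frequency 1 → {T8, T13, T9}; frequency 2 → {T12, T7, T4, T3}; frequency 3 → {T5, T1, T11, T2}. Every pair that conflicts lands in different frequencies.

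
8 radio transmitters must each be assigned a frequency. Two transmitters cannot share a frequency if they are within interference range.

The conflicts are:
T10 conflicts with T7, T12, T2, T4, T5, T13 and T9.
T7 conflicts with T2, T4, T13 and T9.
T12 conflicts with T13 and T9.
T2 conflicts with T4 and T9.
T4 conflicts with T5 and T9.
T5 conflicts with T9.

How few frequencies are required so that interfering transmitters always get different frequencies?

5

T10, T7, T2, T4, T9 are mutually in conflict, so at least 5 frequencies are needed.
A valid assignment using 5 frequencies: T10=1, T7=4, T12=3, T2=5, T4=3, T5=4, T13=2, T9=2. Each listed conflict is separated.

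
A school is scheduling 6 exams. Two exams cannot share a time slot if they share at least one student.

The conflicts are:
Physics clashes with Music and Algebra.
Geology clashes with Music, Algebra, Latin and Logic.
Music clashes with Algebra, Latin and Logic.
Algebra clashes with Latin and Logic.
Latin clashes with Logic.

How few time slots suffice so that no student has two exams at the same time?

Geology, Music, Algebra, Latin, Logic are mutually in conflict, so at least 5 time slots are needed.
A valid assignment using 5 time slots: Physics=3, Geology=3, Music=2, Algebra=1, Latin=5, Logic=4. Every pair that conflicts lands in different time slots.

5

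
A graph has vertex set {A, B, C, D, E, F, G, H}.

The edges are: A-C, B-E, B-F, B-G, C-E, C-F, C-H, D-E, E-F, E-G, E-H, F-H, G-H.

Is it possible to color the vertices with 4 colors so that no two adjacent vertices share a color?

Yes

The chromatic number is 4. C, E, F, H are mutually adjacent (a clique of size 4), so at least 4 colors are needed.
4 colors suffice: color 1 → {A, E}; color 2 → {D, F, G}; color 3 → {B, H}; color 4 → {C}.
That is already a proper 4-coloring.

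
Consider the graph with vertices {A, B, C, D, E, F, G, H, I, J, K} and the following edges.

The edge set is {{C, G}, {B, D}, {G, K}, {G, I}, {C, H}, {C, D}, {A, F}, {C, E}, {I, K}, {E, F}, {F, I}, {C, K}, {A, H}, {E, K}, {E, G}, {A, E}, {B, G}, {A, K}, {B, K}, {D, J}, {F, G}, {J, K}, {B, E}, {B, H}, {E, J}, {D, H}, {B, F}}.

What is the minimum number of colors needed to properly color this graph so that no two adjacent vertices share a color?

4

C, E, G, K are mutually adjacent (a clique of size 4), so at least 4 colors are needed.
A valid assignment using 4 colors: A=green, B=yellow, C=yellow, D=red, E=red, F=blue, G=green, H=blue, I=red, J=green, K=blue. Every edge joins two different colors.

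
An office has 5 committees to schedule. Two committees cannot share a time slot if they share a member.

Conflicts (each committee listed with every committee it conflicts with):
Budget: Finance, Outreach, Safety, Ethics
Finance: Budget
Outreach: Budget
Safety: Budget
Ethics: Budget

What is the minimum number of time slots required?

2

Budget and Ethics conflict, so at least 2 time slots are needed.
2 time slots suffice: time slot 1 → {Budget}; time slot 2 → {Finance, Outreach, Safety, Ethics}. Each listed conflict is separated.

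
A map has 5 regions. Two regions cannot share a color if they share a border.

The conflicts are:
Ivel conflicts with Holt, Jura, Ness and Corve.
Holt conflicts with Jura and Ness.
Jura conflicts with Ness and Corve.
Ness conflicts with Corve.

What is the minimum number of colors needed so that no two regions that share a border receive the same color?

Ivel, Jura, Ness, Corve pairwise conflict, so at least 4 colors are needed.
4 colors suffice: color 1 → {Jura}; color 2 → {Ivel}; color 3 → {Ness}; color 4 → {Holt, Corve}. Every pair that conflicts lands in different colors.

4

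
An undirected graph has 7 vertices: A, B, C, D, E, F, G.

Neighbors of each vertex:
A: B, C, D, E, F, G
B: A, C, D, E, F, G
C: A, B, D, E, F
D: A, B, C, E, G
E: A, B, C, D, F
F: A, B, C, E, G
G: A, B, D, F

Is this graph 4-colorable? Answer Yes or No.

No

A, B, C, E, F form a clique, so at least 5 colors are needed.
So 4 colors are not enough.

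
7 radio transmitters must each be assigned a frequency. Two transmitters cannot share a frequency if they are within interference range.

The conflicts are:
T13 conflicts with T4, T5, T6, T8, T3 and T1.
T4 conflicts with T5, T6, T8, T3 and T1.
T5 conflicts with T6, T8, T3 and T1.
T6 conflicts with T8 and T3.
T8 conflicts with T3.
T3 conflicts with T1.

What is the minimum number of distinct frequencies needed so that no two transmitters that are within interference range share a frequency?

6

T13, T4, T5, T6, T8, T3 all conflict with each other, so at least 6 frequencies are needed.
6 frequencies suffice: T13=4, T4=1, T5=3, T6=6, T8=5, T3=2, T1=5. No two conflicting transmitters share a frequency.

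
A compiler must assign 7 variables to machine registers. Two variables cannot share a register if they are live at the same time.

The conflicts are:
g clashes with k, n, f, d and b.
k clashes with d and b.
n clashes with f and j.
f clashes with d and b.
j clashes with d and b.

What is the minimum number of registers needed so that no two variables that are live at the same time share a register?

g, f, b are mutually in conflict, so at least 3 registers are needed.
3 registers suffice: register 1 → {g, j}; register 2 → {n, d, b}; register 3 → {k, f}. Every pair that conflicts lands in different registers.

3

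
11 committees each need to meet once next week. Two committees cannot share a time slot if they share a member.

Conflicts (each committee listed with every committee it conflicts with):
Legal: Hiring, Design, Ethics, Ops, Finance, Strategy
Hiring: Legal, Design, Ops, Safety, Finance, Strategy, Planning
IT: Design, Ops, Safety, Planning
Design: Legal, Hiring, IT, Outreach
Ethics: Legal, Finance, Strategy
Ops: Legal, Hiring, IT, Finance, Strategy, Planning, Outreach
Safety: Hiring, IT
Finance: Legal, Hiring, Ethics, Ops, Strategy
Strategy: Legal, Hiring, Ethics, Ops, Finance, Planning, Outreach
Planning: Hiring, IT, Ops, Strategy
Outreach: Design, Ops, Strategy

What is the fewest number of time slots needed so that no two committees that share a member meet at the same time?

Legal, Hiring, Ops, Finance, Strategy pairwise conflict, so at least 5 time slots are needed.
A valid assignment using 5 time slots: Legal=4, Hiring=2, IT=2, Design=1, Ethics=1, Ops=1, Safety=1, Finance=5, Strategy=3, Planning=4, Outreach=2. Every pair that conflicts lands in different time slots.

5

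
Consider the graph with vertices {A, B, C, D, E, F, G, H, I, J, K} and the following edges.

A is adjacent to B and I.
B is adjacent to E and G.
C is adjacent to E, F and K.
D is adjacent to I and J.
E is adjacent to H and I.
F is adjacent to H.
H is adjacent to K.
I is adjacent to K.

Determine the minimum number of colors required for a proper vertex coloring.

2

E and I are adjacent, so at least 2 colors are needed.
2 colors suffice: color 1 → {B, C, H, I, J}; color 2 → {A, D, E, F, G, K}. Each edge has distinct colors on its endpoints.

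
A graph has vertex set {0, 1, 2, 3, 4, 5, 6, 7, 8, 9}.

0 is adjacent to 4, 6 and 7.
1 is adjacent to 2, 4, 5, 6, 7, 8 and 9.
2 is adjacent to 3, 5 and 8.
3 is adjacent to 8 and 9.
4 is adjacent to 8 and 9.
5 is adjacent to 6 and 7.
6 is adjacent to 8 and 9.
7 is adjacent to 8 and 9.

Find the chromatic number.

1, 7, 8 are pairwise adjacent, so at least 3 colors are needed.
3 colors suffice: 0=a, 1=a, 2=c, 3=a, 4=c, 5=b, 6=c, 7=c, 8=b, 9=b. Each edge has distinct colors on its endpoints.

3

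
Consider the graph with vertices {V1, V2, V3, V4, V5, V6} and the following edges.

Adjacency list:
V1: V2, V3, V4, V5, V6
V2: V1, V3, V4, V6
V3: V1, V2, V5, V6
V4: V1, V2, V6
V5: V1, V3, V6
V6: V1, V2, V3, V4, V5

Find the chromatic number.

V1, V3, V5, V6 are mutually adjacent (a clique of size 4), so at least 4 colors are needed.
4 colors suffice: color red → {V6}; color blue → {V1}; color green → {V3, V4}; color yellow → {V2, V5}. No two adjacent vertices share a color.

4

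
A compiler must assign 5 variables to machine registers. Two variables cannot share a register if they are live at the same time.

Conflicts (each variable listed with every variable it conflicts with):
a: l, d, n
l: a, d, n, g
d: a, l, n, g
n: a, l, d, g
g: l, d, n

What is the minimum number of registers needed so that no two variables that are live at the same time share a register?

a, l, d, n are mutually in conflict, so at least 4 registers are needed.
4 registers suffice: register 1 → {l}; register 2 → {d}; register 3 → {n}; register 4 → {a, g}. No two conflicting variables share a register.

4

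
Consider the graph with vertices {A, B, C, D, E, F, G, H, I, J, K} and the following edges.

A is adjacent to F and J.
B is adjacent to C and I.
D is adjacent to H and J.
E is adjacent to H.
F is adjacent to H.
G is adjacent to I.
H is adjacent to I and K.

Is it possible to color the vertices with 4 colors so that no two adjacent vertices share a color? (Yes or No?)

Yes

The chromatic number is 3. The cycle J-D-H-F-A-J has odd length 5, so it cannot be 2-colored; at least 3 colors are needed.
One proper 3-coloring: A=3, B=1, C=2, D=2, E=2, F=2, G=1, H=1, I=2, J=1, K=2.
Since 4 ≥ 3, a proper 4-coloring certainly exists.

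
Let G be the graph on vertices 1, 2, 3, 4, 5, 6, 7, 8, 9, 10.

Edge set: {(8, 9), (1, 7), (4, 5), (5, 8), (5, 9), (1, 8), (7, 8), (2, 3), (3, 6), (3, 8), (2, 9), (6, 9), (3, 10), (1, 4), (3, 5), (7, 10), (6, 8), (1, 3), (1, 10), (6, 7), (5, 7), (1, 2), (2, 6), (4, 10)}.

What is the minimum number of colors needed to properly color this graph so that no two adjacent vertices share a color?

3

1, 7, 10 are pairwise adjacent, so at least 3 colors are needed.
3 colors suffice: 1=green, 2=blue, 3=red, 4=red, 5=green, 6=green, 7=red, 8=blue, 9=red, 10=blue. Each edge has distinct colors on its endpoints.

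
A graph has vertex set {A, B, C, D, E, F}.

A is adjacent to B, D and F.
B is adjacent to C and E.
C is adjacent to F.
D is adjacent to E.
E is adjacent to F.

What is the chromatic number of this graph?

A and D are adjacent, so at least 2 colors are needed.
A valid assignment using 2 colors: A=red, B=blue, C=red, D=blue, E=red, F=blue. Each edge has distinct colors on its endpoints.

2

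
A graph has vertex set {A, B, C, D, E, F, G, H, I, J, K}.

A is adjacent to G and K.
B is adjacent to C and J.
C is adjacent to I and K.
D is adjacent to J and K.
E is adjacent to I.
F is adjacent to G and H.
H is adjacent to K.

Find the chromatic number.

The cycle D-K-C-B-J-D has odd length 5, so it cannot be 2-colored; at least 3 colors are needed.
3 colors suffice: A=2, B=1, C=2, D=2, E=2, F=3, G=1, H=2, I=1, J=3, K=1. No two adjacent vertices share a color.

3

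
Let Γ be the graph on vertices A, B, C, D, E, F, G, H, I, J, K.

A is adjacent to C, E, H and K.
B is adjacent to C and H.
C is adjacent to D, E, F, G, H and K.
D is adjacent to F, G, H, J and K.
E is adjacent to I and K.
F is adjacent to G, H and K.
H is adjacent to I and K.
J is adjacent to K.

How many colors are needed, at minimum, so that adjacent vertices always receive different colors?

5

C, D, F, H, K are pairwise adjacent (a clique of size 5), so at least 5 colors are needed.
5 colors suffice: A=yellow, B=blue, C=red, D=yellow, E=green, F=purple, G=blue, H=green, I=red, J=red, K=blue. Each edge has distinct colors on its endpoints.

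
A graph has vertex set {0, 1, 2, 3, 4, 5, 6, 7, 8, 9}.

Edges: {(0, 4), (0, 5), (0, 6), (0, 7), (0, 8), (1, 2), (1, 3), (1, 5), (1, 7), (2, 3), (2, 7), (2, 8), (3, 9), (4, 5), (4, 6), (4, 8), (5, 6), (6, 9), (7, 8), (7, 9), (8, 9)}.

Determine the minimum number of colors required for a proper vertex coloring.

0, 4, 5, 6 form a clique, so at least 4 colors are needed.
4 colors suffice: color a → {1, 6, 8}; color b → {3, 5, 7}; color c → {0, 2, 9}; color d → {4}. No two adjacent vertices share a color.

4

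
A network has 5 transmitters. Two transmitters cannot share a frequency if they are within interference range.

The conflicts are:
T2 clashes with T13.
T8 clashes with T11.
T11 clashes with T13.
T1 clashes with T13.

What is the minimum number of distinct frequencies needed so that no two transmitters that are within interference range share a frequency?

2

T2 and T13 conflict, so at least 2 frequencies are needed.
2 frequencies suffice: T2=2, T8=1, T11=2, T1=2, T13=1. Each listed conflict is separated.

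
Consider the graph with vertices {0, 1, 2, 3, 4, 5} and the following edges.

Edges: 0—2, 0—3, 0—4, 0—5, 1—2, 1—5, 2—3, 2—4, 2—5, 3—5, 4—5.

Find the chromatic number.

4

0, 2, 4, 5 are mutually adjacent (a clique of size 4), so at least 4 colors are needed.
A valid assignment using 4 colors: 0=green, 1=green, 2=red, 3=yellow, 4=yellow, 5=blue. No two adjacent vertices share a color.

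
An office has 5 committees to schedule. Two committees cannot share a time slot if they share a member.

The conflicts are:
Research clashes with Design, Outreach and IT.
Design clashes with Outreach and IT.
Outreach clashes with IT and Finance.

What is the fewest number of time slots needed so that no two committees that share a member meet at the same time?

4

Research, Design, Outreach, IT are mutually in conflict, so at least 4 time slots are needed.
Using 4 time slots: Research=3, Design=4, Outreach=1, IT=2, Finance=2. Every pair that conflicts lands in different time slots.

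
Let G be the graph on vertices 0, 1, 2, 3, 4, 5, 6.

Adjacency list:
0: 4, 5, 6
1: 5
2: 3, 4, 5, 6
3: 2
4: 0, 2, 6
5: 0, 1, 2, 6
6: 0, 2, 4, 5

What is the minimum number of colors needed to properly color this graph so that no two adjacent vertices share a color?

3

0, 5, 6 form a triangle, so at least 3 colors are needed.
3 colors suffice: color red → {1, 3, 6}; color blue → {0, 2}; color green → {4, 5}. Each edge has distinct colors on its endpoints.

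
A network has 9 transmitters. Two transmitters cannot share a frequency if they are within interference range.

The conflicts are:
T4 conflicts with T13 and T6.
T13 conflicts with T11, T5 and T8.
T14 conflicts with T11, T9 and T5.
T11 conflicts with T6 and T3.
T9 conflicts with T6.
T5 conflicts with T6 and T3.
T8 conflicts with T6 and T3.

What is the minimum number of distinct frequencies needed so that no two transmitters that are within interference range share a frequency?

2

T11 and T3 conflict, so at least 2 frequencies are needed.
2 frequencies suffice: frequency 1 → {T13, T14, T6, T3}; frequency 2 → {T4, T11, T9, T5, T8}. Each listed conflict is separated.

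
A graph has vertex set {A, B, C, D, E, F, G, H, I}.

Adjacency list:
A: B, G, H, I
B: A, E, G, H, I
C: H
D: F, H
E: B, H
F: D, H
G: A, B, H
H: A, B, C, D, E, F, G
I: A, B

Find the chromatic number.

4

A, B, G, H form a clique, so at least 4 colors are needed.
4 colors suffice: color red → {H, I}; color blue → {B, C, F}; color green → {A, D, E}; color yellow → {G}. Every edge joins two different colors.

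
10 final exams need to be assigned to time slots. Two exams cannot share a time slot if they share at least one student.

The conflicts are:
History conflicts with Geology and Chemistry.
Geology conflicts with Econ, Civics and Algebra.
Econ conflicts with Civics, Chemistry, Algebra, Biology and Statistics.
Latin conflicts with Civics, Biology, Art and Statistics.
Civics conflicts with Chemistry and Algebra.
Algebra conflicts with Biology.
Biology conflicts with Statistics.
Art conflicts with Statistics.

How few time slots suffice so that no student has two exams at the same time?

4

Geology, Econ, Civics, Algebra are mutually in conflict, so at least 4 time slots are needed.
Using 4 time slots: History=1, Geology=4, Econ=1, Latin=1, Civics=2, Chemistry=3, Algebra=3, Biology=2, Art=2, Statistics=3. Every pair that conflicts lands in different time slots.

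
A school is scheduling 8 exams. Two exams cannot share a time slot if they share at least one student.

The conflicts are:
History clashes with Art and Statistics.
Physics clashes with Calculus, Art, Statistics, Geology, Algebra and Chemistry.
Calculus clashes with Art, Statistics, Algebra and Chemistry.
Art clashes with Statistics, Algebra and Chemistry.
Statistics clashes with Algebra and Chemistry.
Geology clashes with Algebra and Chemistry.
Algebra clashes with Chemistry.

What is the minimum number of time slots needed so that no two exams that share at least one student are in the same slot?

6

Physics, Calculus, Art, Statistics, Algebra, Chemistry are mutually in conflict, so at least 6 time slots are needed.
6 time slots suffice: time slot 1 → {History, Chemistry}; time slot 2 → {Physics}; time slot 3 → {Statistics, Geology}; time slot 4 → {Art}; time slot 5 → {Algebra}; time slot 6 → {Calculus}. Each listed conflict is separated.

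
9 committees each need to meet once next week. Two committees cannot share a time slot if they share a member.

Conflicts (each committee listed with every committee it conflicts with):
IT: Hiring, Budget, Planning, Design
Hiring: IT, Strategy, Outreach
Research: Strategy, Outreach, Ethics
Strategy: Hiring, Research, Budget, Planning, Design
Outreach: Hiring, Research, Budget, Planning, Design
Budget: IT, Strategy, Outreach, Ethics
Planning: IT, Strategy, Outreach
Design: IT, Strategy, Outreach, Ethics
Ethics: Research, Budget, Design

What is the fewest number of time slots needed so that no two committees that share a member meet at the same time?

2

IT and Planning conflict, so at least 2 time slots are needed.
A valid assignment using 2 time slots: IT=1, Hiring=2, Research=2, Strategy=1, Outreach=1, Budget=2, Planning=2, Design=2, Ethics=1. No two conflicting committees share a time slot.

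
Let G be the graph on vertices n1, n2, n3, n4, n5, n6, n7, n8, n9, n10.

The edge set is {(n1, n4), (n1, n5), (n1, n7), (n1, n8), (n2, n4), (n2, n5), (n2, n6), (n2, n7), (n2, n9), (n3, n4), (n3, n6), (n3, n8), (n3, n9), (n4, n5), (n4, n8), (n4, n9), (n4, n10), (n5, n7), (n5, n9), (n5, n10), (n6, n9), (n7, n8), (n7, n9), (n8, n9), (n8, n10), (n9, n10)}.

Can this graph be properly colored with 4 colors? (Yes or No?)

Yes

The chromatic number is 4. n4, n5, n9, n10 are pairwise adjacent (a clique of size 4), so at least 4 colors are needed.
4 colors suffice: color 1 → {n1, n9}; color 2 → {n4, n6, n7}; color 3 → {n5, n8}; color 4 → {n2, n3, n10}.
That is already a proper 4-coloring.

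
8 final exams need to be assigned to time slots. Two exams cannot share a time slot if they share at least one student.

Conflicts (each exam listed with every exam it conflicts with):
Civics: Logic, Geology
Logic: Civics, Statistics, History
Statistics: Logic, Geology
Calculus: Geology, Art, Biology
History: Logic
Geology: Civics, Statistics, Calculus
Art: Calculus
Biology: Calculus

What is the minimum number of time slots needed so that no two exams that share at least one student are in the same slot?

2

Statistics and Geology conflict, so at least 2 time slots are needed.
Using 2 time slots: Civics=2, Logic=1, Statistics=2, Calculus=2, History=2, Geology=1, Art=1, Biology=1. Each listed conflict is separated.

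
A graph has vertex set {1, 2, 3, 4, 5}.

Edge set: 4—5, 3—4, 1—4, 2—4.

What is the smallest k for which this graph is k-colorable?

3 and 4 are adjacent, so at least 2 colors are needed.
2 colors suffice: color red → {4}; color blue → {1, 2, 3, 5}. No two adjacent vertices share a color.

2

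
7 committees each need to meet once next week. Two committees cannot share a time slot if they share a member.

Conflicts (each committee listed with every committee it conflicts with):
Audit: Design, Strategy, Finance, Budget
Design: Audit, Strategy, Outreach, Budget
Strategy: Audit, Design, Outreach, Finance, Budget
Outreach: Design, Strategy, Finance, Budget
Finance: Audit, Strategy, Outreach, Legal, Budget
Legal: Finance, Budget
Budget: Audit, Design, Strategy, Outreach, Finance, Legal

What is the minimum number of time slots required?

Audit, Strategy, Finance, Budget pairwise conflict, so at least 4 time slots are needed.
4 time slots suffice: time slot 1 → {Budget}; time slot 2 → {Strategy, Legal}; time slot 3 → {Design, Finance}; time slot 4 → {Audit, Outreach}. No two conflicting committees share a time slot.

4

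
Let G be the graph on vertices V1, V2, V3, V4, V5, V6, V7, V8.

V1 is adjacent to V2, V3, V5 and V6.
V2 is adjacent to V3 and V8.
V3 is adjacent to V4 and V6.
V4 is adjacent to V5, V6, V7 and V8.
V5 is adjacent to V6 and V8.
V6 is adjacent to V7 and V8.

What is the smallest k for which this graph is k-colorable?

4

V4, V5, V6, V8 are mutually adjacent (a clique of size 4), so at least 4 colors are needed.
4 colors suffice: color R → {V2, V6}; color B → {V1, V4}; color G → {V3, V7, V8}; color Y → {V5}. No two adjacent vertices share a color.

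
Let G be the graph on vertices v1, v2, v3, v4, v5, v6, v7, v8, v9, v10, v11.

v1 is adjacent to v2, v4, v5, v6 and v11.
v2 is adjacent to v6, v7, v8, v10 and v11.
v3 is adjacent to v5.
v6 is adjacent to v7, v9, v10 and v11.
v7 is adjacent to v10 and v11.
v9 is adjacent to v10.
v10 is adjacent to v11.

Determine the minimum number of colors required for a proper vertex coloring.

5

v2, v6, v7, v10, v11 are mutually adjacent (a clique of size 5), so at least 5 colors are needed.
One proper 5-coloring: v1=3, v2=1, v3=2, v4=1, v5=1, v6=2, v7=5, v8=2, v9=1, v10=3, v11=4. Every edge joins two different colors.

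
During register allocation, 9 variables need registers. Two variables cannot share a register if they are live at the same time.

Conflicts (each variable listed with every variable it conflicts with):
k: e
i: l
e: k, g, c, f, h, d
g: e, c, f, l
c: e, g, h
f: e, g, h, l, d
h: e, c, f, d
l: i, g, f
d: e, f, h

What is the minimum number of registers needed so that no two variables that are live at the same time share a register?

4

e, f, h, d all conflict with each other, so at least 4 registers are needed.
4 registers suffice: k=2, i=2, e=1, g=3, c=2, f=2, h=3, l=1, d=4. Each listed conflict is separated.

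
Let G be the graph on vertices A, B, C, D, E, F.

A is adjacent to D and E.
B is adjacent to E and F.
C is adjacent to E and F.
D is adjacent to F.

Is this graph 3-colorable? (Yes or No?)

Yes

The chromatic number is 3. The cycle D-F-B-E-A-D has odd length 5, so it cannot be 2-colored; at least 3 colors are needed.
3 colors suffice: A=2, B=2, C=2, D=3, E=1, F=1.
That is already a proper 3-coloring.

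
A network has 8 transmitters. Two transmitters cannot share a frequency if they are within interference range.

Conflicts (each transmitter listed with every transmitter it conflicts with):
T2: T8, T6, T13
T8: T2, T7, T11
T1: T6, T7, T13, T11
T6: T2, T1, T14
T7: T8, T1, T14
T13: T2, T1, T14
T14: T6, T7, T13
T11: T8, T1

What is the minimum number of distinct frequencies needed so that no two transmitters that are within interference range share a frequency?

3

The cycle T2-T13-T1-T7-T8-T2 has odd length 5, so it cannot be 2-colored; at least 3 frequencies are needed.
3 frequencies suffice: frequency 1 → {T8, T1, T14}; frequency 2 → {T6, T7, T13, T11}; frequency 3 → {T2}. Every pair that conflicts lands in different frequencies.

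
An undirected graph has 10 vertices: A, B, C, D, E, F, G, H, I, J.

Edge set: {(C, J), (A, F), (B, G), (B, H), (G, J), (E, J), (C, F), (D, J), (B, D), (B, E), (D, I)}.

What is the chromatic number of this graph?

G and J are adjacent, so at least 2 colors are needed.
2 colors suffice: color 1 → {B, F, I, J}; color 2 → {A, C, D, E, G, H}. Each edge has distinct colors on its endpoints.

2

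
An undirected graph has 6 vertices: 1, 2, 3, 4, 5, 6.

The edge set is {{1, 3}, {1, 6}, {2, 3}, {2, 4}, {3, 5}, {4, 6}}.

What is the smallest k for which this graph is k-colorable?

3

The cycle 2-4-6-1-3-2 has odd length 5, so it cannot be 2-colored; at least 3 colors are needed.
3 colors suffice: 1=b, 2=b, 3=a, 4=c, 5=b, 6=a. Every edge joins two different colors.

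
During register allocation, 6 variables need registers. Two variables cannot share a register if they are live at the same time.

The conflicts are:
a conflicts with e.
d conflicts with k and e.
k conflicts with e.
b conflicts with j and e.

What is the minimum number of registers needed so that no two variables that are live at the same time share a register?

3

d, k, e pairwise conflict, so at least 3 registers are needed.
3 registers suffice: register 1 → {j, e}; register 2 → {a, d, b}; register 3 → {k}. No two conflicting variables share a register.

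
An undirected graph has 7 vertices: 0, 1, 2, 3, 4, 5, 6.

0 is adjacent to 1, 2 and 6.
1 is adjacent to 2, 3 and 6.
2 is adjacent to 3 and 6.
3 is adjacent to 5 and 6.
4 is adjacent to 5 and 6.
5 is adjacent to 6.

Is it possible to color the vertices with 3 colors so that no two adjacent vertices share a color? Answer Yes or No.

No

1, 2, 3, 6 form a clique, so at least 4 colors are needed.
So 3 colors are not enough.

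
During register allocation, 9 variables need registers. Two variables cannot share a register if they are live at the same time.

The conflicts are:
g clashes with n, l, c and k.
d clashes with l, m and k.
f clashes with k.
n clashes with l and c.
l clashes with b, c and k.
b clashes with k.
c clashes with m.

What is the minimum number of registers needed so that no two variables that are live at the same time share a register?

4

g, n, l, c pairwise conflict, so at least 4 registers are needed.
4 registers suffice: g=3, d=3, f=1, n=4, l=1, b=3, c=2, m=1, k=2. Every pair that conflicts lands in different registers.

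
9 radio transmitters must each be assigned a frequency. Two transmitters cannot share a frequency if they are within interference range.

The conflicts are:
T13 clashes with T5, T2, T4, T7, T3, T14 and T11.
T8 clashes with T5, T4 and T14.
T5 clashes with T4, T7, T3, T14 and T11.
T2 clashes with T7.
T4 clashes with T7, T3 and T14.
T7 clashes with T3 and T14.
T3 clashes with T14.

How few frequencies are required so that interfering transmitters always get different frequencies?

T13, T5, T4, T7, T3, T14 pairwise conflict, so at least 6 frequencies are needed.
6 frequencies suffice: frequency 1 → {T13, T8}; frequency 2 → {T5, T2}; frequency 3 → {T14, T11}; frequency 4 → {T7}; frequency 5 → {T4}; frequency 6 → {T3}. No two conflicting transmitters share a frequency.

6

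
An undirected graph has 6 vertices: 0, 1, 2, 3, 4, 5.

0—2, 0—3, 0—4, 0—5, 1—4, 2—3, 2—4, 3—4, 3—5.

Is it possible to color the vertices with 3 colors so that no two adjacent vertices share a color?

No

0, 2, 3, 4 are mutually adjacent (a clique of size 4), so at least 4 colors are needed.
So 3 colors are not enough.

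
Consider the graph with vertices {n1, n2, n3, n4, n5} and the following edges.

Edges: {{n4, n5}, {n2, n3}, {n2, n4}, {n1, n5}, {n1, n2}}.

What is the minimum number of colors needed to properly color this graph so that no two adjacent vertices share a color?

2

n2 and n4 are adjacent, so at least 2 colors are needed.
2 colors suffice: color 1 → {n2, n5}; color 2 → {n1, n3, n4}. Each edge has distinct colors on its endpoints.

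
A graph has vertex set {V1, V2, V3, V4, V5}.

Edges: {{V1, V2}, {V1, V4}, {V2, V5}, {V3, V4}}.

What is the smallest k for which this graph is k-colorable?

V2 and V5 are adjacent, so at least 2 colors are needed.
2 colors suffice: color 1 → {V1, V3, V5}; color 2 → {V2, V4}. Each edge has distinct colors on its endpoints.

2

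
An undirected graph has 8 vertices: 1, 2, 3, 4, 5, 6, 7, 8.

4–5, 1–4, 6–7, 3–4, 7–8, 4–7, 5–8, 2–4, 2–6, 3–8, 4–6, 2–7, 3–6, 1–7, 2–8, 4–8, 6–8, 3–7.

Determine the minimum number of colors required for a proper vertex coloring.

2, 4, 6, 7, 8 form a clique, so at least 5 colors are needed.
5 colors suffice: color red → {4}; color blue → {5, 7}; color green → {1, 8}; color yellow → {6}; color purple → {2, 3}. Every edge joins two different colors.

5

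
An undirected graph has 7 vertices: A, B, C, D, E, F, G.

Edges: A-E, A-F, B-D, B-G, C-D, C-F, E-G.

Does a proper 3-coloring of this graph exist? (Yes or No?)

Yes

The chromatic number is 3. The cycle G-E-A-F-C-D-B-G has odd length 7, so it cannot be 2-colored; at least 3 colors are needed.
One proper 3-coloring: A=2, B=2, C=2, D=1, E=3, F=1, G=1.
That is already a proper 3-coloring.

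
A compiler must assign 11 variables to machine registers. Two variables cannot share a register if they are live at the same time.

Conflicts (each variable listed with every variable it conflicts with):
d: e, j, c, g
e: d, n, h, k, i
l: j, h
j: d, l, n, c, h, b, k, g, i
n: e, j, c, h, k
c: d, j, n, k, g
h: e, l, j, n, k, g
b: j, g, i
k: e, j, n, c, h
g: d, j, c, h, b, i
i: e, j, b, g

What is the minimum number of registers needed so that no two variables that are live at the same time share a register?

4

e, n, h, k pairwise conflict, so at least 4 registers are needed.
4 registers suffice: register 1 → {e, j}; register 2 → {l, k, g}; register 3 → {c, h, i}; register 4 → {d, n, b}. Every pair that conflicts lands in different registers.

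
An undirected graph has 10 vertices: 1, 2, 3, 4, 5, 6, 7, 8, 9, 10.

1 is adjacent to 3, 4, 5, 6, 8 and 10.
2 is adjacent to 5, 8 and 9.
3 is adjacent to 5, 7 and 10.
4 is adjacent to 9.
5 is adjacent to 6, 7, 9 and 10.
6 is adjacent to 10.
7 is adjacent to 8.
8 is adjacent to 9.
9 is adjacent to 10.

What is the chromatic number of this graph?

4

1, 3, 5, 10 are pairwise adjacent (a clique of size 4), so at least 4 colors are needed.
4 colors suffice: color a → {4, 5, 8}; color b → {1, 7, 9}; color c → {2, 10}; color d → {3, 6}. Each edge has distinct colors on its endpoints.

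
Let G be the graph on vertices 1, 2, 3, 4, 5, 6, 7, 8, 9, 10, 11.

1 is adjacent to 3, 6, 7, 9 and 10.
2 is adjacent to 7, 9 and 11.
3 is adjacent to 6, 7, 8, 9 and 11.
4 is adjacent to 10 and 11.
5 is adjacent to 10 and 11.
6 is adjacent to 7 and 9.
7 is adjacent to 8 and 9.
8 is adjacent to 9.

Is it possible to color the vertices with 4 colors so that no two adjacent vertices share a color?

No

1, 3, 6, 7, 9 are pairwise adjacent (a clique of size 5), so at least 5 colors are needed.
So 4 colors are not enough.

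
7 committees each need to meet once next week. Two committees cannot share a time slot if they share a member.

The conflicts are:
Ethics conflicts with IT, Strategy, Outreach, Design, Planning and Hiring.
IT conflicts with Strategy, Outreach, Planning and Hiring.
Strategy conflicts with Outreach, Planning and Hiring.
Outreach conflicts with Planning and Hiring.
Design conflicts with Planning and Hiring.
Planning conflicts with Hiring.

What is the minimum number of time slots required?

Ethics, IT, Strategy, Outreach, Planning, Hiring pairwise conflict, so at least 6 time slots are needed.
6 time slots suffice: time slot 1 → {Hiring}; time slot 2 → {Planning}; time slot 3 → {Ethics}; time slot 4 → {Strategy, Design}; time slot 5 → {Outreach}; time slot 6 → {IT}. Each listed conflict is separated.

6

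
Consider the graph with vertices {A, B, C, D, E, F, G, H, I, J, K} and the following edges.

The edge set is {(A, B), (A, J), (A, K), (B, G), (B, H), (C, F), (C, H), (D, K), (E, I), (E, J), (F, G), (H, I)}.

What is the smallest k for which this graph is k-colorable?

The cycle C-H-B-G-F-C has odd length 5, so it cannot be 2-colored; at least 3 colors are needed.
3 colors suffice: color red → {B, F, I, J, K}; color blue → {A, D, E, G, H}; color green → {C}. Every edge joins two different colors.

3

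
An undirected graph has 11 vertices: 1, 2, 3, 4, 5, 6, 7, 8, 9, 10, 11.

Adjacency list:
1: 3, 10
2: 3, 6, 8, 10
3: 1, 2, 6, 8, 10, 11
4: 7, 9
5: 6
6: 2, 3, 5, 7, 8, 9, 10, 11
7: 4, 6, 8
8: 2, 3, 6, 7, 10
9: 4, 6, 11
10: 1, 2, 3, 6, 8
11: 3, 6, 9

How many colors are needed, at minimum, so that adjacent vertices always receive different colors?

2, 3, 6, 8, 10 form a clique, so at least 5 colors are needed.
5 colors suffice: color a → {1, 4, 6}; color b → {3, 5, 7, 9}; color c → {8, 11}; color d → {10}; color e → {2}. Each edge has distinct colors on its endpoints.

5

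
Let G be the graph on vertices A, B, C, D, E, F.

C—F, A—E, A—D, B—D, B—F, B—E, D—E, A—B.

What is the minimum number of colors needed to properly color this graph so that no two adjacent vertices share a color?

A, B, D, E are pairwise adjacent (a clique of size 4), so at least 4 colors are needed.
4 colors suffice: color 1 → {B, C}; color 2 → {E, F}; color 3 → {D}; color 4 → {A}. No two adjacent vertices share a color.

4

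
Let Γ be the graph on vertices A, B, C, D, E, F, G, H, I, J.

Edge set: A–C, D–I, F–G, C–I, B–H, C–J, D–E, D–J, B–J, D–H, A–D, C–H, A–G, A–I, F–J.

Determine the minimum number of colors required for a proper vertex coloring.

A, C, I are mutually adjacent, so at least 3 colors are needed.
3 colors suffice: A=2, B=1, C=1, D=1, E=2, F=3, G=1, H=2, I=3, J=2. No two adjacent vertices share a color.

3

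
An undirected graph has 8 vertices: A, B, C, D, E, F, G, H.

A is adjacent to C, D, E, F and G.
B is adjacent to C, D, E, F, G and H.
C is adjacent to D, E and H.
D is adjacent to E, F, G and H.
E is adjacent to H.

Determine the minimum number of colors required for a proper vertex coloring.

5

B, C, D, E, H are pairwise adjacent (a clique of size 5), so at least 5 colors are needed.
One proper 5-coloring: A=2, B=2, C=4, D=1, E=3, F=3, G=3, H=5. Every edge joins two different colors.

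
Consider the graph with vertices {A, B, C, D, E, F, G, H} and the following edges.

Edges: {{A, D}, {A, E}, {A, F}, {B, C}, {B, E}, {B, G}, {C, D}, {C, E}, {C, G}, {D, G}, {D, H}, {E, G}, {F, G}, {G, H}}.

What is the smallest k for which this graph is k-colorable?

B, C, E, G are pairwise adjacent (a clique of size 4), so at least 4 colors are needed.
4 colors suffice: color red → {A, G}; color blue → {D, E, F}; color green → {C, H}; color yellow → {B}. Each edge has distinct colors on its endpoints.

4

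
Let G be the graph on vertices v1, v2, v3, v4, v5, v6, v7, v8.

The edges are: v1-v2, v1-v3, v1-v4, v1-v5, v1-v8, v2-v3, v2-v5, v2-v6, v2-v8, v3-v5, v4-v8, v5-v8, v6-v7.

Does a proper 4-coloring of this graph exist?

Yes

The chromatic number is 4. v1, v2, v5, v8 are pairwise adjacent (a clique of size 4), so at least 4 colors are needed.
A valid assignment using 4 colors: v1=R, v2=B, v3=Y, v4=B, v5=G, v6=R, v7=B, v8=Y.
That is already a proper 4-coloring.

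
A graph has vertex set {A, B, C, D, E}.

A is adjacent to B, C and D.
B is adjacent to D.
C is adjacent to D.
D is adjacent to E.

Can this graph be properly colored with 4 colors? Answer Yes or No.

Yes

The chromatic number is 3. A, C, D form a triangle, so at least 3 colors are needed.
3 colors suffice: A=2, B=3, C=3, D=1, E=2.
Since 4 ≥ 3, a proper 4-coloring certainly exists.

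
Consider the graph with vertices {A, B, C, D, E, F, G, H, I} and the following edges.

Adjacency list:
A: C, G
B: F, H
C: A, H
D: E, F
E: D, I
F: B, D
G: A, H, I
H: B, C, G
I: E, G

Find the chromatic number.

3

The cycle B-H-G-I-E-D-F-B has odd length 7, so it cannot be 2-colored; at least 3 colors are needed.
3 colors suffice: color 1 → {A, F, H, I}; color 2 → {B, C, E, G}; color 3 → {D}. Every edge joins two different colors.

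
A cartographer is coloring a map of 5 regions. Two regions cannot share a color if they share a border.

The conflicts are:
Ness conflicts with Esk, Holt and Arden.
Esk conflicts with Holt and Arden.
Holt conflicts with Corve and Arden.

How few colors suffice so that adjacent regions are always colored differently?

Ness, Esk, Holt, Arden all conflict with each other, so at least 4 colors are needed.
A valid assignment using 4 colors: Ness=2, Esk=3, Holt=1, Corve=2, Arden=4. No two conflicting regions share a color.

4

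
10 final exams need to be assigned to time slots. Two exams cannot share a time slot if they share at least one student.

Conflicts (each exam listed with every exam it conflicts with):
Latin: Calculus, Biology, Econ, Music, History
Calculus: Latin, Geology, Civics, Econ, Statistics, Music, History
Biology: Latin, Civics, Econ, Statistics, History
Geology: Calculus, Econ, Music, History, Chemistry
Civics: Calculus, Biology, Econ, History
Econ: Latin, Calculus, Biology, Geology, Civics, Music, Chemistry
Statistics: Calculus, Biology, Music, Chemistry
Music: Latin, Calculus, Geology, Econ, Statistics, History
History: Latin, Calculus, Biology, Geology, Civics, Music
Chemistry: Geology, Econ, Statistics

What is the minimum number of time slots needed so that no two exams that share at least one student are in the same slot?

4

Latin, Calculus, Econ, Music all conflict with each other, so at least 4 time slots are needed.
4 time slots suffice: time slot 1 → {Econ, Statistics, History}; time slot 2 → {Calculus, Biology, Chemistry}; time slot 3 → {Civics, Music}; time slot 4 → {Latin, Geology}. No two conflicting exams share a time slot.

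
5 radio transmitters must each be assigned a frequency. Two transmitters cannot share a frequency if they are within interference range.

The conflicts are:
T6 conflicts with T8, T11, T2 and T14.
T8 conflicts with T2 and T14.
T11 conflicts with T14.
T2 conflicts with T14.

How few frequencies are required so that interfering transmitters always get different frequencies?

T6, T8, T2, T14 all conflict with each other, so at least 4 frequencies are needed.
A valid assignment using 4 frequencies: T6=1, T8=3, T11=3, T2=4, T14=2. No two conflicting transmitters share a frequency.

4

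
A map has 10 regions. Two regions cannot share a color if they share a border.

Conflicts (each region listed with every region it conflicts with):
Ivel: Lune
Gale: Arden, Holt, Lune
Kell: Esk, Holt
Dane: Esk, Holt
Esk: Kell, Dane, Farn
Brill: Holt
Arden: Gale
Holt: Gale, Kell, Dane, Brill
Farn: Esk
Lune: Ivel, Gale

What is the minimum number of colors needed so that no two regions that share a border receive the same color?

2

Brill and Holt conflict, so at least 2 colors are needed.
A valid assignment using 2 colors: Ivel=2, Gale=2, Kell=2, Dane=2, Esk=1, Brill=2, Arden=1, Holt=1, Farn=2, Lune=1. Each listed conflict is separated.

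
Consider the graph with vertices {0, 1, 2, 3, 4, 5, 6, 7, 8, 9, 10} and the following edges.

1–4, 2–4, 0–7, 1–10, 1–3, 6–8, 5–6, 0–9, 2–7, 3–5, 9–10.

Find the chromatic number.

The cycle 7-2-4-1-10-9-0-7 has odd length 7, so it cannot be 2-colored; at least 3 colors are needed.
A valid assignment using 3 colors: 0=a, 1=a, 2=a, 3=b, 4=b, 5=c, 6=a, 7=b, 8=b, 9=c, 10=b. Each edge has distinct colors on its endpoints.

3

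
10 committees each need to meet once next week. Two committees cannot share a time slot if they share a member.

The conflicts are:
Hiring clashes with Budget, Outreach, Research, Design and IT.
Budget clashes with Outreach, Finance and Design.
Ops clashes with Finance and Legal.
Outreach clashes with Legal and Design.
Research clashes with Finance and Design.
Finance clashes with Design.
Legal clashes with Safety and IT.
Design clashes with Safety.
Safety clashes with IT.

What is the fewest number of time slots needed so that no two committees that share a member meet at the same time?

4

Hiring, Budget, Outreach, Design are mutually in conflict, so at least 4 time slots are needed.
A valid assignment using 4 time slots: Hiring=2, Budget=4, Ops=3, Outreach=3, Research=3, Finance=2, Legal=1, Design=1, Safety=2, IT=3. No two conflicting committees share a time slot.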